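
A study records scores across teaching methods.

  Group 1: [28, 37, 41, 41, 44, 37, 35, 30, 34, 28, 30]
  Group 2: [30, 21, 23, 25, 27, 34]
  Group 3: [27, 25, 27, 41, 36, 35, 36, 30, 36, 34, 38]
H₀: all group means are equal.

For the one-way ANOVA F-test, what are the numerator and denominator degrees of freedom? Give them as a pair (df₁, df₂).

degrees of freedom = [2, 25]

k = 3 groups, N = 28 total
df = (k−1, N−k) = (3−1, 28−3) = (2, 25)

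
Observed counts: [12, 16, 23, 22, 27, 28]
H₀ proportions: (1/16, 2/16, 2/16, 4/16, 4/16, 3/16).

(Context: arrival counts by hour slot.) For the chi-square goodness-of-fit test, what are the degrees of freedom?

degrees of freedom = 5

df = k − 1 = 6 − 1 = 5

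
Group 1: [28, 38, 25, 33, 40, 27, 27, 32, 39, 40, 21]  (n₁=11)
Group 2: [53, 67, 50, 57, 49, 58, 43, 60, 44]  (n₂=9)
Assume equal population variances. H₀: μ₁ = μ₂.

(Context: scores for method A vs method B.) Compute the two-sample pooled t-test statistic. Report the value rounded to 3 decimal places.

test statistic = -6.659

x̄₁=31.818, s₁=6.705, n₁=11
x̄₂=53.444, s₂=7.828, n₂=9
s_p² = [10·6.705² + 8·7.828²]/18 = 52.2144
SE = √(s_p²·(1/11+1/9)) = 3.2478
t = (31.818−53.444)/3.2478 = -6.6587
df = 18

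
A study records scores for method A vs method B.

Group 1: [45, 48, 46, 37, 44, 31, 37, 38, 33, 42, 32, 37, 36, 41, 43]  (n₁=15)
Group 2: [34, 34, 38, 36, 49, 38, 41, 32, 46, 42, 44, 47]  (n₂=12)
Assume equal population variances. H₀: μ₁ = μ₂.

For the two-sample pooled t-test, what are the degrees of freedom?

df = n₁ + n₂ − 2 = 15 + 12 − 2 = 25

degrees of freedom = 25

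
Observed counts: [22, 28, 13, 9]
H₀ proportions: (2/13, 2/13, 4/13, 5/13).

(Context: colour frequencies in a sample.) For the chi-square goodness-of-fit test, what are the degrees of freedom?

degrees of freedom = 3

df = k − 1 = 4 − 1 = 3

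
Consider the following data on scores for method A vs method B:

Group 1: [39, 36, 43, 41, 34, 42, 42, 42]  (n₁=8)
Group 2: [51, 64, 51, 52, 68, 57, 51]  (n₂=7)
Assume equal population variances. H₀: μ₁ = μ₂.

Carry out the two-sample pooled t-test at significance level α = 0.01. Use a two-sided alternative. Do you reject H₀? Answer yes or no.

x̄₁=39.875, s₁=3.271, n₁=8
x̄₂=56.286, s₂=7.064, n₂=7
s_p² = [7·3.271² + 6·7.064²]/13 = 28.7926
SE = √(s_p²·(1/8+1/7)) = 2.7771
t = (39.875−56.286)/2.7771 = -5.9093
df = 13
p-value (two-sided) = 0.00005
At α=0.01: p < α → reject H₀

reject H₀: yes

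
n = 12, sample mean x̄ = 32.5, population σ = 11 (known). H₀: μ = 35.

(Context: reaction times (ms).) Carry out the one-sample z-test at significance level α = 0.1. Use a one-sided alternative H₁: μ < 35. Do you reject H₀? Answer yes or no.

reject H₀: no

SE = σ/√n = 11/√12 = 3.1754
z = (x̄−μ₀)/SE = (32.5−35)/3.1754 = -0.7873
p-value (one-sided, H₁ less) = 0.21555
At α=0.1: p ≥ α → fail to reject H₀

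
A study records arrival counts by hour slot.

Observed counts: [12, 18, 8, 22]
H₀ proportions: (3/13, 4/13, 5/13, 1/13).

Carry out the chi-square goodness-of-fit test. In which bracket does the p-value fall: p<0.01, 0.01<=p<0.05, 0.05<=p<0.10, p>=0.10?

n = 60; E_i = n·p_i = [13.85, 18.46, 23.08, 4.62]
χ² = (12−13.85)²/13.85 + (18−18.46)²/18.46 + (8−23.08)²/23.08 + (22−4.62)²/4.62 = 75.5900
df = 3
p-value (upper-tail) = 0.00000
→ bracket: p<0.01

p-value bracket: p<0.01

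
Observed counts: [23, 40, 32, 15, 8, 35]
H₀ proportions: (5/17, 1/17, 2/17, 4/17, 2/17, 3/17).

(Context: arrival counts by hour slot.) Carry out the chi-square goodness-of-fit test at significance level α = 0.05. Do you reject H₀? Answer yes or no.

reject H₀: yes

n = 153; E_i = n·p_i = [45.00, 9.00, 18.00, 36.00, 18.00, 27.00]
χ² = (23−45.00)²/45.00 + (40−9.00)²/9.00 + (32−18.00)²/18.00 + (15−36.00)²/36.00 + (8−18.00)²/18.00 + (35−27.00)²/27.00 = 148.5981
df = 5
p-value (upper-tail) = 0.00000
At α=0.05: p < α → reject H₀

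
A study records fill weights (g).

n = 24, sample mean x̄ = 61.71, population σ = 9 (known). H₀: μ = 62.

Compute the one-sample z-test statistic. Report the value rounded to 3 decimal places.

SE = σ/√n = 9/√24 = 1.8371
z = (x̄−μ₀)/SE = (61.71−62)/1.8371 = -0.1579

test statistic = -0.158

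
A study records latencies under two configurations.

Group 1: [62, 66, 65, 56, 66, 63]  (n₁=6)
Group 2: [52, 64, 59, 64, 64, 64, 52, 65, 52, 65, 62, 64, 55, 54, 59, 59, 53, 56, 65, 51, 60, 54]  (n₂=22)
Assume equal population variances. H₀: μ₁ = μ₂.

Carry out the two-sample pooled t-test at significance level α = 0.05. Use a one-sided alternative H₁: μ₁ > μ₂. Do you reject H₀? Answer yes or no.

x̄₁=63.000, s₁=3.795, n₁=6
x̄₂=58.773, s₂=5.182, n₂=22
s_p² = [5·3.795² + 21·5.182²]/26 = 24.4563
SE = √(s_p²·(1/6+1/22)) = 2.2777
t = (63.000−58.773)/2.2777 = 1.8560
df = 26
p-value (one-sided, H₁ greater) = 0.03741
At α=0.05: p < α → reject H₀

reject H₀: yes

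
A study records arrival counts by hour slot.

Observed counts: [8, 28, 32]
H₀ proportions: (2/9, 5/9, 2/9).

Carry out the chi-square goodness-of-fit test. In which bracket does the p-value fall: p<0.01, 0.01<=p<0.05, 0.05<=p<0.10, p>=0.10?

n = 68; E_i = n·p_i = [15.11, 37.78, 15.11]
χ² = (8−15.11)²/15.11 + (28−37.78)²/37.78 + (32−15.11)²/15.11 = 24.7529
df = 2
p-value (upper-tail) = 0.00000
→ bracket: p<0.01

p-value bracket: p<0.01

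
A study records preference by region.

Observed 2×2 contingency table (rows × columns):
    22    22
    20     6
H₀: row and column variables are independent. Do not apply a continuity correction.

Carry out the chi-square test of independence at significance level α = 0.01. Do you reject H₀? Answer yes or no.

reject H₀: no

Row totals [44, 26], col totals [42, 28], n=70
χ² = (22−26.40)²/26.40 + (22−17.60)²/17.60 + (20−15.60)²/15.60 + (6−10.40)²/10.40 = 4.9359
df = 1
p-value (upper-tail) = 0.02630
At α=0.01: p ≥ α → fail to reject H₀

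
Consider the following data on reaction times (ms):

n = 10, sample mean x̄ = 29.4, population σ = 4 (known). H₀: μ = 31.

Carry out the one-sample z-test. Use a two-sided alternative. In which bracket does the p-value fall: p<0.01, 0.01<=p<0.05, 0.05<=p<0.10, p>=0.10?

p-value bracket: p>=0.10

SE = σ/√n = 4/√10 = 1.2649
z = (x̄−μ₀)/SE = (29.4−31)/1.2649 = -1.2649
p-value (two-sided) = 0.20590
→ bracket: p>=0.10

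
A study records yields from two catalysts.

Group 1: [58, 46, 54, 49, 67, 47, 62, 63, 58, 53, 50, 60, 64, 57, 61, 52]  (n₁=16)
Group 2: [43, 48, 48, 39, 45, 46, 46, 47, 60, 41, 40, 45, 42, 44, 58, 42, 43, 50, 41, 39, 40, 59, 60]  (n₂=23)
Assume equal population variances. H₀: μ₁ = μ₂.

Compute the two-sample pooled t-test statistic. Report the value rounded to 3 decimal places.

test statistic = 4.631

x̄₁=56.312, s₁=6.395, n₁=16
x̄₂=46.348, s₂=6.753, n₂=23
s_p² = [15·6.395² + 22·6.753²]/37 = 43.6934
SE = √(s_p²·(1/16+1/23)) = 2.1519
t = (56.312−46.348)/2.1519 = 4.6307
df = 37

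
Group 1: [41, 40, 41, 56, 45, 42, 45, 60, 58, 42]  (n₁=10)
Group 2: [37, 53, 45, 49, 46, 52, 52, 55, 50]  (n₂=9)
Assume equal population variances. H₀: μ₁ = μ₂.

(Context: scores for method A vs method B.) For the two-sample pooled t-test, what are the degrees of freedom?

df = n₁ + n₂ − 2 = 10 + 9 − 2 = 17

degrees of freedom = 17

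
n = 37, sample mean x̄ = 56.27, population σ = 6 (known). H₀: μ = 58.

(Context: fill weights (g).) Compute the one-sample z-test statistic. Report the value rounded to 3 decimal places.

SE = σ/√n = 6/√37 = 0.9864
z = (x̄−μ₀)/SE = (56.27−58)/0.9864 = -1.7539

test statistic = -1.754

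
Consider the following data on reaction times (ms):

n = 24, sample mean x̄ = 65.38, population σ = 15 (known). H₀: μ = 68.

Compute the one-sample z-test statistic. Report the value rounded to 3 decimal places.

test statistic = -0.856

SE = σ/√n = 15/√24 = 3.0619
z = (x̄−μ₀)/SE = (65.38−68)/3.0619 = -0.8557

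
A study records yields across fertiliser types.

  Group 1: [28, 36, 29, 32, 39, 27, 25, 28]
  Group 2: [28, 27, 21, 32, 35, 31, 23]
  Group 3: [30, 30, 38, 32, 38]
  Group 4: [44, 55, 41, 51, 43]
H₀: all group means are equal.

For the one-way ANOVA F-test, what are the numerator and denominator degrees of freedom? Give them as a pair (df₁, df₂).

k = 4 groups, N = 25 total
df = (k−1, N−k) = (4−1, 25−4) = (3, 21)

degrees of freedom = [3, 21]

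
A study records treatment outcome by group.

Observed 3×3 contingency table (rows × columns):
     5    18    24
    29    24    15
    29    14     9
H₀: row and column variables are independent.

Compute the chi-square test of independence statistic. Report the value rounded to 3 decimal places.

Row totals [47, 68, 52], col totals [63, 56, 48], n=167
χ² = (5−17.73)²/17.73 + (18−15.76)²/15.76 + (24−13.51)²/13.51 + (29−25.65)²/25.65 + (24−22.80)²/22.80 + (15−19.54)²/19.54 + (29−19.62)²/19.62 + (14−17.44)²/17.44 + (9−14.95)²/14.95 = 26.6939
df = 4

test statistic = 26.694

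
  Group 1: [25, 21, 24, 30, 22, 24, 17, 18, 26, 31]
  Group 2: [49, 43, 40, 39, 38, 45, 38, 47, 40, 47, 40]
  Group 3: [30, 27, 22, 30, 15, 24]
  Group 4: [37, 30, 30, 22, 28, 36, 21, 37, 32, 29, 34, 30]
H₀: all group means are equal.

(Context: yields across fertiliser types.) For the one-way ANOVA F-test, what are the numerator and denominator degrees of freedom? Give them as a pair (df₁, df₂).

degrees of freedom = [3, 35]

k = 4 groups, N = 39 total
df = (k−1, N−k) = (4−1, 39−4) = (3, 35)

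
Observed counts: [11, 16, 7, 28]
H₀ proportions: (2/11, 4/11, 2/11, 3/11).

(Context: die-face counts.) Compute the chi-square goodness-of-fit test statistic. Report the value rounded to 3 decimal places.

test statistic = 10.801

n = 62; E_i = n·p_i = [11.27, 22.55, 11.27, 16.91]
χ² = (11−11.27)²/11.27 + (16−22.55)²/22.55 + (7−11.27)²/11.27 + (28−16.91)²/16.91 = 10.8011
df = 3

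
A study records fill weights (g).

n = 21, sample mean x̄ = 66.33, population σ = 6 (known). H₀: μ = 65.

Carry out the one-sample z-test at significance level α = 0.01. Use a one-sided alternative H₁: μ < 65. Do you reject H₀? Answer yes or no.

SE = σ/√n = 6/√21 = 1.3093
z = (x̄−μ₀)/SE = (66.33−65)/1.3093 = 1.0158
p-value (one-sided, H₁ less) = 0.84514
At α=0.01: p ≥ α → fail to reject H₀

reject H₀: no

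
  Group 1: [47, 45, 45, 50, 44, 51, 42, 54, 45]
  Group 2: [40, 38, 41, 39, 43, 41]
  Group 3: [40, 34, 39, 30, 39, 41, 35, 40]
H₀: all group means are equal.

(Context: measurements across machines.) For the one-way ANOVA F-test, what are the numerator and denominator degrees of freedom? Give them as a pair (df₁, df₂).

degrees of freedom = [2, 20]

k = 3 groups, N = 23 total
df = (k−1, N−k) = (3−1, 23−3) = (2, 20)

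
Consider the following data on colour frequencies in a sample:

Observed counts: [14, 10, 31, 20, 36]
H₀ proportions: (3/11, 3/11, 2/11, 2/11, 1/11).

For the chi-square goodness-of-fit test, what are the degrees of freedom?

df = k − 1 = 5 − 1 = 4

degrees of freedom = 4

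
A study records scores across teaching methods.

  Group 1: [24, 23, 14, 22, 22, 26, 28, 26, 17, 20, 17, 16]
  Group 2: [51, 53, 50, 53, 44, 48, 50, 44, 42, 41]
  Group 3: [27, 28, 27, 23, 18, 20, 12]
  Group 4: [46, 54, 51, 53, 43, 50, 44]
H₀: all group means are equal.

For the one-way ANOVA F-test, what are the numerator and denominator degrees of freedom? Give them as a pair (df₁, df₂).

k = 4 groups, N = 36 total
df = (k−1, N−k) = (4−1, 36−4) = (3, 32)

degrees of freedom = [3, 32]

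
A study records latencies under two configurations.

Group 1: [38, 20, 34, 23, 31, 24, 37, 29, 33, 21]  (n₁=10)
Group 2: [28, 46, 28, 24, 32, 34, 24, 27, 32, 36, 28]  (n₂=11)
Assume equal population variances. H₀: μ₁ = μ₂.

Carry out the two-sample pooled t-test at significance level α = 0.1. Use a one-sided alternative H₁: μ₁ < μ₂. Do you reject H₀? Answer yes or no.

x̄₁=29.000, s₁=6.633, n₁=10
x̄₂=30.818, s₂=6.337, n₂=11
s_p² = [9·6.633² + 10·6.337²]/19 = 41.9809
SE = √(s_p²·(1/10+1/11)) = 2.8310
t = (29.000−30.818)/2.8310 = -0.6422
df = 19
p-value (one-sided, H₁ less) = 0.26420
At α=0.1: p ≥ α → fail to reject H₀

reject H₀: no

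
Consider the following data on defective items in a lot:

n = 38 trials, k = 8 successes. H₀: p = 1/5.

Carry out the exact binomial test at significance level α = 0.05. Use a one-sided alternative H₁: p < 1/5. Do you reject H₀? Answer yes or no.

reject H₀: no

Exact binomial: n=38, k=8, p₀=1/5=0.2000
P(X≤8) from Σ C(n,i)·p₀^i·(1−p₀)^(n−i)
p-value (one-sided, H₁ less) = 0.65532
At α=0.05: p ≥ α → fail to reject H₀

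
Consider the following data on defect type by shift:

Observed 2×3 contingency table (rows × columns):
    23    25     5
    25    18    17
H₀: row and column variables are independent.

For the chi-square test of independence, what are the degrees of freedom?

df = (r−1)(c−1) = (2−1)·(3−1) = 2

degrees of freedom = 2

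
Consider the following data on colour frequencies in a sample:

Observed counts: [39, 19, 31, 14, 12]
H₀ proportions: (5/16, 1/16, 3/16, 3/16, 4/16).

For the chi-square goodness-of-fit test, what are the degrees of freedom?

df = k − 1 = 5 − 1 = 4

degrees of freedom = 4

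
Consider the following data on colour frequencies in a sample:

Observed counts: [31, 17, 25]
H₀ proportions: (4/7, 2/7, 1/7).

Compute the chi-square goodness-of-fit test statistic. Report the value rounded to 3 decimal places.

test statistic = 23.825

n = 73; E_i = n·p_i = [41.71, 20.86, 10.43]
χ² = (31−41.71)²/41.71 + (17−20.86)²/20.86 + (25−10.43)²/10.43 = 23.8253
df = 2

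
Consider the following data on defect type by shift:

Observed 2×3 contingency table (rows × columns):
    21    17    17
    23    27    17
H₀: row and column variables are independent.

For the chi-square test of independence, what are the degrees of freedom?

df = (r−1)(c−1) = (2−1)·(3−1) = 2

degrees of freedom = 2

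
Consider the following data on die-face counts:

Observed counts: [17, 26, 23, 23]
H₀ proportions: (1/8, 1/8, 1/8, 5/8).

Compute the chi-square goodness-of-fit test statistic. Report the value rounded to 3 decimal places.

test statistic = 54.802

n = 89; E_i = n·p_i = [11.12, 11.12, 11.12, 55.62]
χ² = (17−11.12)²/11.12 + (26−11.12)²/11.12 + (23−11.12)²/11.12 + (23−55.62)²/55.62 = 54.8022
df = 3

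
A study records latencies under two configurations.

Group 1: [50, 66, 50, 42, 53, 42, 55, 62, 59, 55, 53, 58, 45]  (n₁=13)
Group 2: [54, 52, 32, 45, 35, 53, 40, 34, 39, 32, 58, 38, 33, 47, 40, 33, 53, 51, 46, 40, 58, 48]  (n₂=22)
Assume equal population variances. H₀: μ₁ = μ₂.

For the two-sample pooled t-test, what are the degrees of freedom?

df = n₁ + n₂ − 2 = 13 + 22 − 2 = 33

degrees of freedom = 33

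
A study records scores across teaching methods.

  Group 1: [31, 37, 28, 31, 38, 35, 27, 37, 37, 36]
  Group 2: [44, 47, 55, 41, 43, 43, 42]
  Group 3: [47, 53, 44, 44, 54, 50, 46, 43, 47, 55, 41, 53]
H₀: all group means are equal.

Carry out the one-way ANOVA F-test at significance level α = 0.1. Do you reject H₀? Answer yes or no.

Group means [33.70, 45.00, 48.08], grand mean 42.379
SSB = Σnᵢ(x̄ᵢ−x̄)² = 1191.811; SSW = ΣΣ(x−x̄ᵢ)² = 539.017
MSB = 1191.811/2 = 595.9055; MSW = 539.017/26 = 20.7314
F = MSB/MSW = 28.7441
df = (2, 26)
p-value (upper-tail) = 0.00000
At α=0.1: p < α → reject H₀

reject H₀: yes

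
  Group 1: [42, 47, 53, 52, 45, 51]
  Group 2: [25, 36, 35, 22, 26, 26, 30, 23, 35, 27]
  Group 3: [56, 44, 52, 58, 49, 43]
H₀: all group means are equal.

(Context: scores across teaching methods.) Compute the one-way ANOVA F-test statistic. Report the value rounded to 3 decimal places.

Group means [48.33, 28.50, 50.33], grand mean 39.864
SSB = Σnᵢ(x̄ᵢ−x̄)² = 2379.424; SSW = ΣΣ(x−x̄ᵢ)² = 527.167
MSB = 2379.424/2 = 1189.7121; MSW = 527.167/19 = 27.7456
F = MSB/MSW = 42.8793
df = (2, 19)

test statistic = 42.879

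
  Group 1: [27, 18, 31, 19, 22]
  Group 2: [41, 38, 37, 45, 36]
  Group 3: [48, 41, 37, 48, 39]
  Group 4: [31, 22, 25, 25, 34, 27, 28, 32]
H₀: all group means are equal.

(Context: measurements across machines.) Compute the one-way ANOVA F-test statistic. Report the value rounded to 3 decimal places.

test statistic = 21.190

Group means [23.40, 39.40, 42.60, 28.00], grand mean 32.652
SSB = Σnᵢ(x̄ᵢ−x̄)² = 1323.617; SSW = ΣΣ(x−x̄ᵢ)² = 395.600
MSB = 1323.617/3 = 441.2058; MSW = 395.600/19 = 20.8211
F = MSB/MSW = 21.1904
df = (3, 19)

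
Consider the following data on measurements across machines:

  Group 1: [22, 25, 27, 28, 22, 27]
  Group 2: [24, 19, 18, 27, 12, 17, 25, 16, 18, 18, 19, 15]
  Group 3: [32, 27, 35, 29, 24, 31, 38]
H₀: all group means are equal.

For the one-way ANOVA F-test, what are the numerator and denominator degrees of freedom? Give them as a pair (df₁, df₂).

degrees of freedom = [2, 22]

k = 3 groups, N = 25 total
df = (k−1, N−k) = (3−1, 25−3) = (2, 22)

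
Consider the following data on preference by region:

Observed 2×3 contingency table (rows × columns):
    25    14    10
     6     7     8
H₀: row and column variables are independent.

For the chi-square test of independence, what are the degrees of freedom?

df = (r−1)(c−1) = (2−1)·(3−1) = 2

degrees of freedom = 2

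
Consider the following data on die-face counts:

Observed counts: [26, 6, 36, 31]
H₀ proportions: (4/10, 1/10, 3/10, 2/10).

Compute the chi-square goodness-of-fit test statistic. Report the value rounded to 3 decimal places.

n = 99; E_i = n·p_i = [39.60, 9.90, 29.70, 19.80]
χ² = (26−39.60)²/39.60 + (6−9.90)²/9.90 + (36−29.70)²/29.70 + (31−19.80)²/19.80 = 13.8788
df = 3

test statistic = 13.879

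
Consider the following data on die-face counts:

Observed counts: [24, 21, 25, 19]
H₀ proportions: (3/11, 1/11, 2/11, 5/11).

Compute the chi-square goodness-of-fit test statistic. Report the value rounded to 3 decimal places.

n = 89; E_i = n·p_i = [24.27, 8.09, 16.18, 40.45]
χ² = (24−24.27)²/24.27 + (21−8.09)²/8.09 + (25−16.18)²/16.18 + (19−40.45)²/40.45 = 36.7831
df = 3

test statistic = 36.783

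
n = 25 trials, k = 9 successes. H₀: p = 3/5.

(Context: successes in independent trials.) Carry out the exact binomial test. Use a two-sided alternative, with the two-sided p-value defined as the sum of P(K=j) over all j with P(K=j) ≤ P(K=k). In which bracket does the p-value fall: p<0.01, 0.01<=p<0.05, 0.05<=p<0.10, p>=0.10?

Exact binomial: n=25, k=9, p₀=3/5=0.6000
P(X=j) = C(n,j)·p₀^j·(1−p₀)^(n−j); p = Σ P(X=j) over j with P(X=j) ≤ P(X=9)
p-value (two-sided) = 0.02264
→ bracket: 0.01<=p<0.05

p-value bracket: 0.01<=p<0.05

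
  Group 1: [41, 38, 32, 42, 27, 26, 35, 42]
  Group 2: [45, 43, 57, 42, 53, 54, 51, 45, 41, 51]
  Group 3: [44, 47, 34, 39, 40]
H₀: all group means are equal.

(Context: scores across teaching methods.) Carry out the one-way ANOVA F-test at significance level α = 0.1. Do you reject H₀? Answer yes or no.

Group means [35.38, 48.20, 40.80], grand mean 42.130
SSB = Σnᵢ(x̄ᵢ−x̄)² = 742.334; SSW = ΣΣ(x−x̄ᵢ)² = 682.275
MSB = 742.334/2 = 371.1668; MSW = 682.275/20 = 34.1137
F = MSB/MSW = 10.8803
df = (2, 20)
p-value (upper-tail) = 0.00063
At α=0.1: p < α → reject H₀

reject H₀: yes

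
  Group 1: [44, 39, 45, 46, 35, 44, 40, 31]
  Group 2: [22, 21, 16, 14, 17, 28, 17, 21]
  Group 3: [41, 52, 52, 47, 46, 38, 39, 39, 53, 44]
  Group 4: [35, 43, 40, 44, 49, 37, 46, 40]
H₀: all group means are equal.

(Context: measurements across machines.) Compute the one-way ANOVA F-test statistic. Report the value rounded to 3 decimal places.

Group means [40.50, 19.50, 45.10, 41.75], grand mean 37.206
SSB = Σnᵢ(x̄ᵢ−x̄)² = 3383.159; SSW = ΣΣ(x−x̄ᵢ)² = 792.400
MSB = 3383.159/3 = 1127.7196; MSW = 792.400/30 = 26.4133
F = MSB/MSW = 42.6951
df = (3, 30)

test statistic = 42.695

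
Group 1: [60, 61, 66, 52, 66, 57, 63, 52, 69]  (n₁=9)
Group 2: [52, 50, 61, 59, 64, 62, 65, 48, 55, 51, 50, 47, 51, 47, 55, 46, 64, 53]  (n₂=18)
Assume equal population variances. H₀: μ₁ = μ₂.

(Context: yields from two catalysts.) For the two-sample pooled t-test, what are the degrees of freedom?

degrees of freedom = 25

df = n₁ + n₂ − 2 = 9 + 18 − 2 = 25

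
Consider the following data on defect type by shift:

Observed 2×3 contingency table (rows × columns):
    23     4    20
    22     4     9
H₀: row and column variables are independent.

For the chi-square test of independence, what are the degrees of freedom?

degrees of freedom = 2

df = (r−1)(c−1) = (2−1)·(3−1) = 2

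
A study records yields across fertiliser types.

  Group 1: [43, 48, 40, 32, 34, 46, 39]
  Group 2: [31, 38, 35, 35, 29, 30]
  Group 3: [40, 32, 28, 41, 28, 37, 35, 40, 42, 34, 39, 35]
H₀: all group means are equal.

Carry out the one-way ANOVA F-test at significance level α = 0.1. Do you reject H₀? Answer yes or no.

reject H₀: yes

Group means [40.29, 33.00, 35.92], grand mean 36.440
SSB = Σnᵢ(x̄ᵢ−x̄)² = 177.815; SSW = ΣΣ(x−x̄ᵢ)² = 524.345
MSB = 177.815/2 = 88.9074; MSW = 524.345/22 = 23.8339
F = MSB/MSW = 3.7303
df = (2, 22)
p-value (upper-tail) = 0.04027
At α=0.1: p < α → reject H₀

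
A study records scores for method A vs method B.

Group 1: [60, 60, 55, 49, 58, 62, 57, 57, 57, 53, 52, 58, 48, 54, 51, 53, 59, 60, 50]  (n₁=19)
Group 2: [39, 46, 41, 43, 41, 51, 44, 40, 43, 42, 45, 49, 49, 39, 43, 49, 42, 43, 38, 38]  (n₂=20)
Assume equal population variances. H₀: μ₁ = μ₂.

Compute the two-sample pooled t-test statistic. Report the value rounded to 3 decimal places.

test statistic = 9.463

x̄₁=55.421, s₁=4.154, n₁=19
x̄₂=43.250, s₂=3.878, n₂=20
s_p² = [18·4.154² + 19·3.878²]/37 = 16.1184
SE = √(s_p²·(1/19+1/20)) = 1.2862
t = (55.421−43.250)/1.2862 = 9.4629
df = 37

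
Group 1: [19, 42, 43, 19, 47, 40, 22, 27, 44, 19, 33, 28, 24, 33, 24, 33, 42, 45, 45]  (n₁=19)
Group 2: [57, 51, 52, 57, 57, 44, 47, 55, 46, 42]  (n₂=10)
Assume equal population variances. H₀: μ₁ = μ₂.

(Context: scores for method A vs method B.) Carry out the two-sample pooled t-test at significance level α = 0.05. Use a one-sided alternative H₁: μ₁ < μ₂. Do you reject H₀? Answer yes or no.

reject H₀: yes

x̄₁=33.105, s₁=10.132, n₁=19
x̄₂=50.800, s₂=5.731, n₂=10
s_p² = [18·10.132² + 9·5.731²]/27 = 79.3848
SE = √(s_p²·(1/19+1/10)) = 3.4809
t = (33.105−50.800)/3.4809 = -5.0834
df = 27
p-value (one-sided, H₁ less) = 0.00001
At α=0.05: p < α → reject H₀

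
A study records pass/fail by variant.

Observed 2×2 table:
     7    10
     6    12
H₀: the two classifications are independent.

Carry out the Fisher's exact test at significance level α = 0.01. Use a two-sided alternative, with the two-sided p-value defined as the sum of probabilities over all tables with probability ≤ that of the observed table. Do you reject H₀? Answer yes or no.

Margins: r₁=17, r₂=18, c₁=13, c₂=22, n=35
p_obs = C(17,7)·C(18,6)/C(35,13); sum pmf over tables with pmf ≤ p_obs
p-value (two-sided) = 0.73322
At α=0.01: p ≥ α → fail to reject H₀

reject H₀: no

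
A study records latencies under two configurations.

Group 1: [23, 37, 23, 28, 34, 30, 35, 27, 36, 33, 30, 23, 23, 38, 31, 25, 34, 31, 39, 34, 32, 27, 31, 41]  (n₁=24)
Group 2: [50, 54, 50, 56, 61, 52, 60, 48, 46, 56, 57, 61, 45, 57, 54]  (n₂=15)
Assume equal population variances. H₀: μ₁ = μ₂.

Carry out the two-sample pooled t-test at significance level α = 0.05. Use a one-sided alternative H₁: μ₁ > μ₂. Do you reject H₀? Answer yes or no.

x̄₁=31.042, s₁=5.344, n₁=24
x̄₂=53.800, s₂=5.185, n₂=15
s_p² = [23·5.344² + 14·5.185²]/37 = 27.9286
SE = √(s_p²·(1/24+1/15)) = 1.7394
t = (31.042−53.800)/1.7394 = -13.0838
df = 37
p-value (one-sided, H₁ greater) = 1.00000
At α=0.05: p ≥ α → fail to reject H₀

reject H₀: no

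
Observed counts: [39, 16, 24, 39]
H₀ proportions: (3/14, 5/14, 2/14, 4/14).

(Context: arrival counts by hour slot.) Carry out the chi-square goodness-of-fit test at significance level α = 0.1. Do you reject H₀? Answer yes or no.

n = 118; E_i = n·p_i = [25.29, 42.14, 16.86, 33.71]
χ² = (39−25.29)²/25.29 + (16−42.14)²/42.14 + (24−16.86)²/16.86 + (39−33.71)²/33.71 = 27.5110
df = 3
p-value (upper-tail) = 0.00000
At α=0.1: p < α → reject H₀

reject H₀: yes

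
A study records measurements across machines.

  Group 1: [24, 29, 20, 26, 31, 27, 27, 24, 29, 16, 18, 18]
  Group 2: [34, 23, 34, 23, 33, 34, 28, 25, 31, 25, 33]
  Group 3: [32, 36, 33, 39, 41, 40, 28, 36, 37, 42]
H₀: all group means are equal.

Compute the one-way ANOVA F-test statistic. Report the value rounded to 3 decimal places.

test statistic = 18.770

Group means [24.08, 29.36, 36.40], grand mean 29.576
SSB = Σnᵢ(x̄ᵢ−x̄)² = 828.198; SSW = ΣΣ(x−x̄ᵢ)² = 661.862
MSB = 828.198/2 = 414.0992; MSW = 661.862/30 = 22.0621
F = MSB/MSW = 18.7697
df = (2, 30)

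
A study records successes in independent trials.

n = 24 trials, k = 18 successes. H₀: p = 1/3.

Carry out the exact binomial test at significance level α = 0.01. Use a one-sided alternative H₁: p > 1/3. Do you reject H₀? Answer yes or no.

reject H₀: yes

Exact binomial: n=24, k=18, p₀=1/3=0.3333
P(X≥18) from Σ C(n,i)·p₀^i·(1−p₀)^(n−i)
p-value (one-sided, H₁ greater) = 0.00004
At α=0.01: p < α → reject H₀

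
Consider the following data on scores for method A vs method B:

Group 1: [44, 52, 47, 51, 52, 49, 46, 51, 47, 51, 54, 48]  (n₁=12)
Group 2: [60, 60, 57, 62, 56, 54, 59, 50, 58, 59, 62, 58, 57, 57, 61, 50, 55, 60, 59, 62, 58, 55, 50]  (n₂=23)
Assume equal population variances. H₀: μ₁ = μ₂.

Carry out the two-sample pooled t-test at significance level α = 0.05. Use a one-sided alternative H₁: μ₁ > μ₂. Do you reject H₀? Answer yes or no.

x̄₁=49.333, s₁=2.964, n₁=12
x̄₂=57.348, s₂=3.663, n₂=23
s_p² = [11·2.964² + 22·3.663²]/33 = 11.8753
SE = √(s_p²·(1/12+1/23)) = 1.2272
t = (49.333−57.348)/1.2272 = -6.5309
df = 33
p-value (one-sided, H₁ greater) = 1.00000
At α=0.05: p ≥ α → fail to reject H₀

reject H₀: no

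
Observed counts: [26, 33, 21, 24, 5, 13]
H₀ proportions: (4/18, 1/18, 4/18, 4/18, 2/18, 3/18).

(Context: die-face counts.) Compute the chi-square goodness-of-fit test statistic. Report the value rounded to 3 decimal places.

n = 122; E_i = n·p_i = [27.11, 6.78, 27.11, 27.11, 13.56, 20.33]
χ² = (26−27.11)²/27.11 + (33−6.78)²/6.78 + (21−27.11)²/27.11 + (24−27.11)²/27.11 + (5−13.56)²/13.56 + (13−20.33)²/20.33 = 111.2746
df = 5

test statistic = 111.275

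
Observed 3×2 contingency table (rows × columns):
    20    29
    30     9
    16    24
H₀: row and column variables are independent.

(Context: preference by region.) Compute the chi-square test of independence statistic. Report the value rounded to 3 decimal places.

Row totals [49, 39, 40], col totals [66, 62], n=128
χ² = (20−25.27)²/25.27 + (29−23.73)²/23.73 + (30−20.11)²/20.11 + (9−18.89)²/18.89 + (16−20.62)²/20.62 + (24−19.38)²/19.38 = 14.4499
df = 2

test statistic = 14.450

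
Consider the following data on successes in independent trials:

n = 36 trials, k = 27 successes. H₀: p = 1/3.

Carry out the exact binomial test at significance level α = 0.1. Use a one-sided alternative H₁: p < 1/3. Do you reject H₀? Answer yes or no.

reject H₀: no

Exact binomial: n=36, k=27, p₀=1/3=0.3333
P(X≤27) from Σ C(n,i)·p₀^i·(1−p₀)^(n−i)
p-value (one-sided, H₁ less) = 1.00000
At α=0.1: p ≥ α → fail to reject H₀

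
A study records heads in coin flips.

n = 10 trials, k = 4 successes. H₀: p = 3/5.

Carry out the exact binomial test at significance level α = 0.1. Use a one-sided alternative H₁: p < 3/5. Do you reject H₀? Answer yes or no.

Exact binomial: n=10, k=4, p₀=3/5=0.6000
P(X≤4) from Σ C(n,i)·p₀^i·(1−p₀)^(n−i)
p-value (one-sided, H₁ less) = 0.16624
At α=0.1: p ≥ α → fail to reject H₀

reject H₀: no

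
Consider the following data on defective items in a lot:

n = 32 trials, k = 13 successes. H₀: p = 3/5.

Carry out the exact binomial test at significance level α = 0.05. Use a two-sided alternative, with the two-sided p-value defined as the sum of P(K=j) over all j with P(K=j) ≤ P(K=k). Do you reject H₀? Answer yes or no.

reject H₀: yes

Exact binomial: n=32, k=13, p₀=3/5=0.6000
P(X=j) = C(n,j)·p₀^j·(1−p₀)^(n−j); p = Σ P(X=j) over j with P(X=j) ≤ P(X=13)
p-value (two-sided) = 0.03003
At α=0.05: p < α → reject H₀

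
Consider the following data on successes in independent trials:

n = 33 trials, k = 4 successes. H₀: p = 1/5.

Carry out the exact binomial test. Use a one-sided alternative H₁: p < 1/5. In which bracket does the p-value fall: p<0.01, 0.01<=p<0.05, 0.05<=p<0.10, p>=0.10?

Exact binomial: n=33, k=4, p₀=1/5=0.2000
P(X≤4) from Σ C(n,i)·p₀^i·(1−p₀)^(n−i)
p-value (one-sided, H₁ less) = 0.18213
→ bracket: p>=0.10

p-value bracket: p>=0.10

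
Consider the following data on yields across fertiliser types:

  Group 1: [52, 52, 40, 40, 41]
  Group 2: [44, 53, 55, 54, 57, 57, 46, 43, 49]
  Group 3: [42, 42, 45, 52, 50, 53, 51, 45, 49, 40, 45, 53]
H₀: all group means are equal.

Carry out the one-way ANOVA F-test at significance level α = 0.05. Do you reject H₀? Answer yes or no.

reject H₀: no

Group means [45.00, 50.89, 47.25], grand mean 48.077
SSB = Σnᵢ(x̄ᵢ−x̄)² = 126.707; SSW = ΣΣ(x−x̄ᵢ)² = 643.139
MSB = 126.707/2 = 63.3536; MSW = 643.139/23 = 27.9626
F = MSB/MSW = 2.2657
df = (2, 23)
p-value (upper-tail) = 0.12643
At α=0.05: p ≥ α → fail to reject H₀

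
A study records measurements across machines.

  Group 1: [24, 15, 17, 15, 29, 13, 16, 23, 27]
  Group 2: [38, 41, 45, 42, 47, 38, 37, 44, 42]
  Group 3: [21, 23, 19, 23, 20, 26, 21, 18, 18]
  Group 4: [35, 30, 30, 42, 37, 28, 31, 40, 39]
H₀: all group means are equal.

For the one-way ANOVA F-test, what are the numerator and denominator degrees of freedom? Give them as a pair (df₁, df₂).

k = 4 groups, N = 36 total
df = (k−1, N−k) = (4−1, 36−4) = (3, 32)

degrees of freedom = [3, 32]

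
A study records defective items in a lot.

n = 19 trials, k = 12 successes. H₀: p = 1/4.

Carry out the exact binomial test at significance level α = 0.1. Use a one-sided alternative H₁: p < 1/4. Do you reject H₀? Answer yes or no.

Exact binomial: n=19, k=12, p₀=1/4=0.2500
P(X≤12) from Σ C(n,i)·p₀^i·(1−p₀)^(n−i)
p-value (one-sided, H₁ less) = 0.99992
At α=0.1: p ≥ α → fail to reject H₀

reject H₀: no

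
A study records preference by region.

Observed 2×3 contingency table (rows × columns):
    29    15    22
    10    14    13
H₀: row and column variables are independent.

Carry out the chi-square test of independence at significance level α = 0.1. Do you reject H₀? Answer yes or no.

reject H₀: no

Row totals [66, 37], col totals [39, 29, 35], n=103
χ² = (29−24.99)²/24.99 + (15−18.58)²/18.58 + (22−22.43)²/22.43 + (10−14.01)²/14.01 + (14−10.42)²/10.42 + (13−12.57)²/12.57 = 3.7363
df = 2
p-value (upper-tail) = 0.15441
At α=0.1: p ≥ α → fail to reject H₀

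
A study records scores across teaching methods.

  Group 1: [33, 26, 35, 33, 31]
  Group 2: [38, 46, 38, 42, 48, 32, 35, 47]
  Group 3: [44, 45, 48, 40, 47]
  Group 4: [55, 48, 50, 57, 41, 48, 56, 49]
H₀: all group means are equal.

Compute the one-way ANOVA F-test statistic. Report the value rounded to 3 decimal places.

Group means [31.60, 40.75, 44.80, 50.50], grand mean 42.769
SSB = Σnᵢ(x̄ᵢ−x̄)² = 1155.115; SSW = ΣΣ(x−x̄ᵢ)² = 529.500
MSB = 1155.115/3 = 385.0385; MSW = 529.500/22 = 24.0682
F = MSB/MSW = 15.9978
df = (3, 22)

test statistic = 15.998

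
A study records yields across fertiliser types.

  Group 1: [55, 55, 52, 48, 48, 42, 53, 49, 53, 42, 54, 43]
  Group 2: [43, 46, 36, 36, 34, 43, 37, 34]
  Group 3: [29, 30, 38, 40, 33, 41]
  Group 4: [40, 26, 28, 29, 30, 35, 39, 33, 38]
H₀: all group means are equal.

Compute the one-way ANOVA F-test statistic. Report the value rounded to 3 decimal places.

test statistic = 22.277

Group means [49.50, 38.62, 35.17, 33.11], grand mean 40.343
SSB = Σnᵢ(x̄ᵢ−x̄)² = 1661.288; SSW = ΣΣ(x−x̄ᵢ)² = 770.597
MSB = 1661.288/3 = 553.7628; MSW = 770.597/31 = 24.8580
F = MSB/MSW = 22.2771
df = (3, 31)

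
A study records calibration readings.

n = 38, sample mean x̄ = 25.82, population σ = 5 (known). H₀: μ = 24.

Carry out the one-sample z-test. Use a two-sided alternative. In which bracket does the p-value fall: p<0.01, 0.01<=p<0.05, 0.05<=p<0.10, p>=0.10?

SE = σ/√n = 5/√38 = 0.8111
z = (x̄−μ₀)/SE = (25.82−24)/0.8111 = 2.2438
p-value (two-sided) = 0.02484
→ bracket: 0.01<=p<0.05

p-value bracket: 0.01<=p<0.05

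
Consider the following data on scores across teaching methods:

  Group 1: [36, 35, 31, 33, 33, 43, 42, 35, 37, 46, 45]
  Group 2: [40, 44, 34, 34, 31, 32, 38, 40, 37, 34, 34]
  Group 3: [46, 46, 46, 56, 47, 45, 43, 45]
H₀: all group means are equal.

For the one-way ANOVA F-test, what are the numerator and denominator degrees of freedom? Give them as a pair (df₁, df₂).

degrees of freedom = [2, 27]

k = 3 groups, N = 30 total
df = (k−1, N−k) = (3−1, 30−3) = (2, 27)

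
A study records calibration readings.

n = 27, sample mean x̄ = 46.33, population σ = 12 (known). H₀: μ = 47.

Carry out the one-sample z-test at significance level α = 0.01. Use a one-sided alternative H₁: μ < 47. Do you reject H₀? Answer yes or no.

SE = σ/√n = 12/√27 = 2.3094
z = (x̄−μ₀)/SE = (46.33−47)/2.3094 = -0.2901
p-value (one-sided, H₁ less) = 0.38586
At α=0.01: p ≥ α → fail to reject H₀

reject H₀: no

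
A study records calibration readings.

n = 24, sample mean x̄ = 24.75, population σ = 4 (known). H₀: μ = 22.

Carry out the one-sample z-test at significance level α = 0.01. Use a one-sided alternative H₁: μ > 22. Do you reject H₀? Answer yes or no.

SE = σ/√n = 4/√24 = 0.8165
z = (x̄−μ₀)/SE = (24.75−22)/0.8165 = 3.3680
p-value (one-sided, H₁ greater) = 0.00038
At α=0.01: p < α → reject H₀

reject H₀: yes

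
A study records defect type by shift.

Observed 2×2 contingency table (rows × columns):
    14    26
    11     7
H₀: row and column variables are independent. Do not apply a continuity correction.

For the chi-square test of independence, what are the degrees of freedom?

degrees of freedom = 1

df = (r−1)(c−1) = (2−1)·(2−1) = 1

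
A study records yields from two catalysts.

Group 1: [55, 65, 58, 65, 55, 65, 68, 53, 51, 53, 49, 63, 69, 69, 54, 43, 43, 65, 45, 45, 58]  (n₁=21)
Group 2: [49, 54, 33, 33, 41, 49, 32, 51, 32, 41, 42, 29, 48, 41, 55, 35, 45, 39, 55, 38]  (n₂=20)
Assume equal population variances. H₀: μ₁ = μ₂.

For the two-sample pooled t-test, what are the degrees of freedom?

df = n₁ + n₂ − 2 = 21 + 20 − 2 = 39

degrees of freedom = 39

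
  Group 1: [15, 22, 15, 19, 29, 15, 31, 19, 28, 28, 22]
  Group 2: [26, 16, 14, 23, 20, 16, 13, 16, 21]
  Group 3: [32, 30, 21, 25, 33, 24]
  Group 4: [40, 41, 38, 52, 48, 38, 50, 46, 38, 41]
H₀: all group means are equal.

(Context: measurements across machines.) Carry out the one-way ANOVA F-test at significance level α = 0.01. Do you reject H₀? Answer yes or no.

Group means [22.09, 18.33, 27.50, 43.20], grand mean 27.917
SSB = Σnᵢ(x̄ᵢ−x̄)² = 3536.741; SSW = ΣΣ(x−x̄ᵢ)² = 894.009
MSB = 3536.741/3 = 1178.9136; MSW = 894.009/32 = 27.9378
F = MSB/MSW = 42.1978
df = (3, 32)
p-value (upper-tail) = 0.00000
At α=0.01: p < α → reject H₀

reject H₀: yes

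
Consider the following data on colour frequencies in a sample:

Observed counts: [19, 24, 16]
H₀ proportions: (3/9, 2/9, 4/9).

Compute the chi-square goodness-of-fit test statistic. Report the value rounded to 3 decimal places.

test statistic = 13.051

n = 59; E_i = n·p_i = [19.67, 13.11, 26.22]
χ² = (19−19.67)²/19.67 + (24−13.11)²/13.11 + (16−26.22)²/26.22 = 13.0508
df = 2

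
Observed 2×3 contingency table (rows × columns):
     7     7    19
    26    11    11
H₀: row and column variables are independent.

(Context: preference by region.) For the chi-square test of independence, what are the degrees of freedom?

degrees of freedom = 2

df = (r−1)(c−1) = (2−1)·(3−1) = 2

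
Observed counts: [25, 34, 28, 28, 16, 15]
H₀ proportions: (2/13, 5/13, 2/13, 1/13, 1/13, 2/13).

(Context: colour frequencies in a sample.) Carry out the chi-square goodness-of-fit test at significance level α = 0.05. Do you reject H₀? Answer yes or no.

reject H₀: yes

n = 146; E_i = n·p_i = [22.46, 56.15, 22.46, 11.23, 11.23, 22.46]
χ² = (25−22.46)²/22.46 + (34−56.15)²/56.15 + (28−22.46)²/22.46 + (28−11.23)²/11.23 + (16−11.23)²/11.23 + (15−22.46)²/22.46 = 39.9356
df = 5
p-value (upper-tail) = 0.00000
At α=0.05: p < α → reject H₀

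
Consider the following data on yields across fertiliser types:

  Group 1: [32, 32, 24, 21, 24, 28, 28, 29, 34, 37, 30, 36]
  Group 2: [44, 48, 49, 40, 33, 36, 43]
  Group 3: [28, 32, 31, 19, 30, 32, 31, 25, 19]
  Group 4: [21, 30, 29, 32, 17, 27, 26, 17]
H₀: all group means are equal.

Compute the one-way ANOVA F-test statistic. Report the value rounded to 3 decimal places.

Group means [29.58, 41.86, 27.44, 24.88], grand mean 30.389
SSB = Σnᵢ(x̄ᵢ−x̄)² = 1249.685; SSW = ΣΣ(x−x̄ᵢ)² = 940.871
MSB = 1249.685/3 = 416.5615; MSW = 940.871/32 = 29.4022
F = MSB/MSW = 14.1677
df = (3, 32)

test statistic = 14.168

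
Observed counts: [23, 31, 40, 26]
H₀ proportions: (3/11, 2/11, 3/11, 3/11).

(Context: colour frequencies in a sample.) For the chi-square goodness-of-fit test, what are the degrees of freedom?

df = k − 1 = 4 − 1 = 3

degrees of freedom = 3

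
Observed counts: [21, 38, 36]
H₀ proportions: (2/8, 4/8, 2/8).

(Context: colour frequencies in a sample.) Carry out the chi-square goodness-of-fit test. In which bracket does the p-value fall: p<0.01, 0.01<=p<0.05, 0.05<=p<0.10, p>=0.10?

p-value bracket: 0.01<=p<0.05

n = 95; E_i = n·p_i = [23.75, 47.50, 23.75]
χ² = (21−23.75)²/23.75 + (38−47.50)²/47.50 + (36−23.75)²/23.75 = 8.5368
df = 2
p-value (upper-tail) = 0.01400
→ bracket: 0.01<=p<0.05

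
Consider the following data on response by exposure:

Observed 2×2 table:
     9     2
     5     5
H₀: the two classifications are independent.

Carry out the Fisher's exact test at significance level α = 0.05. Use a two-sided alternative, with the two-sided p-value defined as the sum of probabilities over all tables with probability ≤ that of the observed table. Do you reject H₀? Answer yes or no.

reject H₀: no

Margins: r₁=11, r₂=10, c₁=14, c₂=7, n=21
p_obs = C(11,9)·C(10,5)/C(21,14); sum pmf over tables with pmf ≤ p_obs
p-value (two-sided) = 0.18266
At α=0.05: p ≥ α → fail to reject H₀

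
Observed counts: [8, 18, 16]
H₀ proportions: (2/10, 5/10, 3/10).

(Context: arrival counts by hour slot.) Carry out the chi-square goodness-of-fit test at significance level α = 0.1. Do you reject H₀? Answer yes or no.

n = 42; E_i = n·p_i = [8.40, 21.00, 12.60]
χ² = (8−8.40)²/8.40 + (18−21.00)²/21.00 + (16−12.60)²/12.60 = 1.3651
df = 2
p-value (upper-tail) = 0.50533
At α=0.1: p ≥ α → fail to reject H₀

reject H₀: no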